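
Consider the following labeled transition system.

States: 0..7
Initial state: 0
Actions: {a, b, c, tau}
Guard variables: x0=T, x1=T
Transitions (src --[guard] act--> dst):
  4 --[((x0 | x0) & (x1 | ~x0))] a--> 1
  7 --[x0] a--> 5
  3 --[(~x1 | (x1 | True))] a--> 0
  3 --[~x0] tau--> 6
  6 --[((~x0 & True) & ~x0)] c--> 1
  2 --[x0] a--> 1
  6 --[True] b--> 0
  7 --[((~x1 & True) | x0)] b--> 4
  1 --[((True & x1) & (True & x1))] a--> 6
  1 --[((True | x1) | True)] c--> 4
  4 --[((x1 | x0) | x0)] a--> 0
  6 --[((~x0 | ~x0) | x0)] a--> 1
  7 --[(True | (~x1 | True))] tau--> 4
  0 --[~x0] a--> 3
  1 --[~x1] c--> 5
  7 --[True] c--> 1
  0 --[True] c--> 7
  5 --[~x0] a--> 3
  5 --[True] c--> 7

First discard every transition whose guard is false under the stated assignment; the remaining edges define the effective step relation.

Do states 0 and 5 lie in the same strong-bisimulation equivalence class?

Refine partition for ~:
  π0 = {{0,1,2,3,4,5,6,7}}
  π1 = {{0,5},{1},{2,3,4},{6},{7}}
  π2 = {{0,5},{1},{2},{3},{4},{6},{7}}
Fixed point at round 3; 7 class(es).
class of 0: {0,5}; class of 5: {0,5}

Answer: BISIMILAR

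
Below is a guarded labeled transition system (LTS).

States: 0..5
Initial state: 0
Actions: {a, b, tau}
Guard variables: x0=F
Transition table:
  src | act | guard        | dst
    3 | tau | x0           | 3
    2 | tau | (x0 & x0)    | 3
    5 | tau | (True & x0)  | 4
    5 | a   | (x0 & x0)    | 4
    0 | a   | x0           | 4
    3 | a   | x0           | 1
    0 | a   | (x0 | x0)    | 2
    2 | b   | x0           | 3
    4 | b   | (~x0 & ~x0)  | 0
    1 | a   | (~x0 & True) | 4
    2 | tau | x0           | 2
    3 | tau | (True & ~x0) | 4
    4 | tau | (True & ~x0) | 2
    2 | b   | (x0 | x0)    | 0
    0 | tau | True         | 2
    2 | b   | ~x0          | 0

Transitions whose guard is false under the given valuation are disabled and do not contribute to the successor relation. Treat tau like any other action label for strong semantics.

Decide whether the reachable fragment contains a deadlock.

Reachable = {0,2}
  0: tau→2  [deg 1]
  2: b→0  [deg 1]

Answer: DEADLOCK-FREE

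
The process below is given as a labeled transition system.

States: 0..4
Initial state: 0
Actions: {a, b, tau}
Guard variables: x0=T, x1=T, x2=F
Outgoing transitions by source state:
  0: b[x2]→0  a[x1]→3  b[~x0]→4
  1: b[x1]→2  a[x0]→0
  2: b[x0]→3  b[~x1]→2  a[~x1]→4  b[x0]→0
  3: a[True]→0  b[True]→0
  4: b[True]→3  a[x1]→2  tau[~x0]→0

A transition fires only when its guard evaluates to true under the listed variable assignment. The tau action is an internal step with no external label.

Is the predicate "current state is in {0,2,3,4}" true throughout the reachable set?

Answer: INVARIANT HOLDS

Trace:
Allowed set {0,2,3,4}
Reach set: {0,3}
  0: ok
  3: ok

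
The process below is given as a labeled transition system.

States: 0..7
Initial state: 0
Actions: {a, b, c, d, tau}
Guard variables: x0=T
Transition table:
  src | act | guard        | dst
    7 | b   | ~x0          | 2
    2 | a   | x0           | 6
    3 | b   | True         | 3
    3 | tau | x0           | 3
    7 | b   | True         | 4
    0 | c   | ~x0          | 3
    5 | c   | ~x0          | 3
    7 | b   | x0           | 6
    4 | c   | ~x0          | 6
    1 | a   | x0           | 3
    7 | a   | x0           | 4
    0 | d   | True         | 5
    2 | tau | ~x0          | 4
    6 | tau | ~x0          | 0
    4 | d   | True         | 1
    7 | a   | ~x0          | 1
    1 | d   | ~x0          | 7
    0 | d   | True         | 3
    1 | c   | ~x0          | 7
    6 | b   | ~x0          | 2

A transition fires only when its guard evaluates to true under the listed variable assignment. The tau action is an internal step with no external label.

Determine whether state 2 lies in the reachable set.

Guard filter leaves 10 enabled edge(s).
depth 0: {0}
depth 1: {3,5}  total {0,3,5}
Reach set: {0,3,5}

Answer: UNREACHABLE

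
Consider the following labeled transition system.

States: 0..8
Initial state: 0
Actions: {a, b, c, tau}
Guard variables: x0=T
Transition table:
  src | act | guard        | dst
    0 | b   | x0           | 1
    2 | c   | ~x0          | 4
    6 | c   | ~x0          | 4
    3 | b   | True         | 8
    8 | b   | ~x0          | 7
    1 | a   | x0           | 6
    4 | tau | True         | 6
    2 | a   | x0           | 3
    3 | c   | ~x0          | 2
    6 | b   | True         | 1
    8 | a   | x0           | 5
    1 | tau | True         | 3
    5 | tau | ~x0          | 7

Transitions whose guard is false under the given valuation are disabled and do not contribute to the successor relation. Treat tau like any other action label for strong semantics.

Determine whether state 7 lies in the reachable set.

8 transition(s) survive guard evaluation.
depth 0: {0}
depth 1: {1}  total {0,1}
depth 2: {3,6}  total {0,1,3,6}
depth 3: {8}  total {0,1,3,6,8}
depth 4: {5}  total {0,1,3,5,6,8}
R = {0,1,3,5,6,8}

Answer: UNREACHABLE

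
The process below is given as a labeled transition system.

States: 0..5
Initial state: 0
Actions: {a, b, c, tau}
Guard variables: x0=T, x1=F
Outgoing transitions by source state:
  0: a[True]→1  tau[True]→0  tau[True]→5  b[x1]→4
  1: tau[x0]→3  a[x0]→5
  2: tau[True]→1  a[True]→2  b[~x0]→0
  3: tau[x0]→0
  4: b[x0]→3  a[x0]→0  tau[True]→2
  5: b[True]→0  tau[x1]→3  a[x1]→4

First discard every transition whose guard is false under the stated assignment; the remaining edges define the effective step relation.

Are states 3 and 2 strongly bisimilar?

Answer: NOT BISIMILAR

Analysis:
Compute ~ classes (split until stable):
  P[0] = {{0,1,2,3,4,5}}
  P[1] = {{0,1,2},{3},{4},{5}}
  P[2] = {{0},{1},{2},{3},{4},{5}}
stable after 3 split(s): 6 block(s)
3∈{3}, 2∈{2}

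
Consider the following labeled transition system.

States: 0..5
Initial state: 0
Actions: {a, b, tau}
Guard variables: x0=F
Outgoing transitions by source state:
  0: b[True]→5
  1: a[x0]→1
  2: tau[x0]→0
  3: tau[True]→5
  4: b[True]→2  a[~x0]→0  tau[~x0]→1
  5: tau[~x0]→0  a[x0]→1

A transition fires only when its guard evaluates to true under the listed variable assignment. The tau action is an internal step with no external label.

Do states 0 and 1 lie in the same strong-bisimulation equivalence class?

Answer: NOT BISIMILAR

Analysis:
Bisimulation quotient by refinement:
  P[0] = {{0,1,2,3,4,5}}
  P[1] = {{0},{1,2},{3,5},{4}}
  P[2] = {{0},{1,2},{3},{4},{5}}
Fixed point at round 3; 5 class(es).
0∈{0}, 1∈{1,2}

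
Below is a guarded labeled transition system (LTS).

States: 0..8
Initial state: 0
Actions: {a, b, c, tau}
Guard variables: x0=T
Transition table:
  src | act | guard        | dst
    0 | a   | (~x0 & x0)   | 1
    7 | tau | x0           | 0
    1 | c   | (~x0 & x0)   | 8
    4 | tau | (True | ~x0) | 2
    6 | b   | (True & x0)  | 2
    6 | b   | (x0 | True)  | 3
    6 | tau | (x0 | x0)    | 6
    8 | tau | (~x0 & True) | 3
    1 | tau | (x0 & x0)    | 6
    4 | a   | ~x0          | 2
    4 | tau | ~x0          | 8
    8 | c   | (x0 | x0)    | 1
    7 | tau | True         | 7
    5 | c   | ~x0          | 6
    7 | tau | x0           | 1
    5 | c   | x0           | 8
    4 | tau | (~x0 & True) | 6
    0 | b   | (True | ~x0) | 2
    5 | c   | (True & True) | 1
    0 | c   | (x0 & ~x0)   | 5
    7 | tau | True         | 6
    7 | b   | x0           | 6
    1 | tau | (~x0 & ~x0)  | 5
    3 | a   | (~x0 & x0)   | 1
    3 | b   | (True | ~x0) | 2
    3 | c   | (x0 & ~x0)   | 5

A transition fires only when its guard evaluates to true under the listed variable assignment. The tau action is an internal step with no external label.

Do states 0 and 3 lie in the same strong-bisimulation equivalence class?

Answer: BISIMILAR

Trace:
Refine partition for ~:
  round 0: {{0,1,2,3,4,5,6,7,8}}
  round 1: {{0,3},{1,4},{2},{5,8},{6,7}}
  round 2: {{0,3},{1},{2},{4},{5},{6},{7},{8}}
stable after 3 split(s): 8 block(s)
0∈{0,3}, 3∈{0,3}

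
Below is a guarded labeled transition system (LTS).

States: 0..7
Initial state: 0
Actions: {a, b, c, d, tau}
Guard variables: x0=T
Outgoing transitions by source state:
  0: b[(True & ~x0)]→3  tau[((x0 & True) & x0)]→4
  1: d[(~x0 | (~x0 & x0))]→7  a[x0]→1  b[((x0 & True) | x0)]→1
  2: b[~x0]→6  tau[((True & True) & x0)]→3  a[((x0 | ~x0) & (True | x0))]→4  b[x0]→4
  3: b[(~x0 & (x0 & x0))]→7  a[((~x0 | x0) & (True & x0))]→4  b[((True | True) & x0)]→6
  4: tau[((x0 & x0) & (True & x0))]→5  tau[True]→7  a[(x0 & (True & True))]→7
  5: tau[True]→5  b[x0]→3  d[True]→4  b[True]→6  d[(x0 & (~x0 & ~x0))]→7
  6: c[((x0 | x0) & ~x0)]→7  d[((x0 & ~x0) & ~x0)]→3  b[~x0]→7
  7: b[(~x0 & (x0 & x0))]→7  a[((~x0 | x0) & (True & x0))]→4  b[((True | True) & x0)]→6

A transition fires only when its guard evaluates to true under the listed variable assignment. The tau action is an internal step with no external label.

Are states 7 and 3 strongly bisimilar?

Answer: BISIMILAR

Trace:
Bisimulation quotient by refinement:
  π0 = {{0,1,2,3,4,5,6,7}}
  π1 = {{0},{1,3,7},{2},{4},{5},{6}}
  π2 = {{0},{1},{2},{3,7},{4},{5},{6}}
7 equivalence class(es) (converged in 3)
class of 7: {3,7}; class of 3: {3,7}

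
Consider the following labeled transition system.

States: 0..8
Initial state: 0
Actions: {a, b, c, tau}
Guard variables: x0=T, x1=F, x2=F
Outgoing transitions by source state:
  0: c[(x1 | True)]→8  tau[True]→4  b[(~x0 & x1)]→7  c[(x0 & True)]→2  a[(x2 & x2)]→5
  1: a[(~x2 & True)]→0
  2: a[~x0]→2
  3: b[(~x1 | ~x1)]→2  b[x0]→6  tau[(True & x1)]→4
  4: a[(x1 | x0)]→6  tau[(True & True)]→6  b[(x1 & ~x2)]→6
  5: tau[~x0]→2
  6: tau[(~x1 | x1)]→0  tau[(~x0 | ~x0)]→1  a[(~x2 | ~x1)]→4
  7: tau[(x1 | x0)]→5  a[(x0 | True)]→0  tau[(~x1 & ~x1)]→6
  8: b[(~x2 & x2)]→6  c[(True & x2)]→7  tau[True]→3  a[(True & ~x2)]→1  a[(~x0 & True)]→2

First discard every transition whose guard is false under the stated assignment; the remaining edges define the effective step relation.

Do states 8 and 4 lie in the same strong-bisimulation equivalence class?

Refine partition for ~:
  π0 = {{0,1,2,3,4,5,6,7,8}}
  π1 = {{0},{1},{2,5},{3},{4,6,7,8}}
  π2 = {{0},{1},{2,5},{3},{4},{6},{7},{8}}
8 equivalence class(es) (converged in 3)
class of 8: {8}; class of 4: {4}

Answer: NOT BISIMILAR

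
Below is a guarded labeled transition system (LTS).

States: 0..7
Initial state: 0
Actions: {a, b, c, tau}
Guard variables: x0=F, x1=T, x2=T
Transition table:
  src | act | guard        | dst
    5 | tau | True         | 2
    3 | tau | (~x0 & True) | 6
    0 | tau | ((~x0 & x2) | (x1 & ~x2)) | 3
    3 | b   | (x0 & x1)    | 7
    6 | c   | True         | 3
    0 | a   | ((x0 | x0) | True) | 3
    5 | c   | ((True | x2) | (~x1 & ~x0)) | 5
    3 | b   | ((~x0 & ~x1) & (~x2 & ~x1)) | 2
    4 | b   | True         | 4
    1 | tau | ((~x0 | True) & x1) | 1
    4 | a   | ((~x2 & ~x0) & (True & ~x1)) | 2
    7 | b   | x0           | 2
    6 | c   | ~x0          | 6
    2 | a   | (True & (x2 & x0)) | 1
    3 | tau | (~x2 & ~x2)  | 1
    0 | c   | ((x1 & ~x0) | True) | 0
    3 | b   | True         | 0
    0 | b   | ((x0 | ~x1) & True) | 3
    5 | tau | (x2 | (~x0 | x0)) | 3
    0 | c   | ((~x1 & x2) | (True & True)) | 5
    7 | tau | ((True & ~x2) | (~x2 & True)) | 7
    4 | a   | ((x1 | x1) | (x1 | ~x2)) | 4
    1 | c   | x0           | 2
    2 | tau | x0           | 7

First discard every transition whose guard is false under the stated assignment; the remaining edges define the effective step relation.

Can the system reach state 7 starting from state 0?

Guard filter leaves 14 enabled edge(s).
depth 0: {0}
depth 1: {3,5}  total {0,3,5}
depth 2: {2,6}  total {0,2,3,5,6}
R = {0,2,3,5,6}

Answer: UNREACHABLE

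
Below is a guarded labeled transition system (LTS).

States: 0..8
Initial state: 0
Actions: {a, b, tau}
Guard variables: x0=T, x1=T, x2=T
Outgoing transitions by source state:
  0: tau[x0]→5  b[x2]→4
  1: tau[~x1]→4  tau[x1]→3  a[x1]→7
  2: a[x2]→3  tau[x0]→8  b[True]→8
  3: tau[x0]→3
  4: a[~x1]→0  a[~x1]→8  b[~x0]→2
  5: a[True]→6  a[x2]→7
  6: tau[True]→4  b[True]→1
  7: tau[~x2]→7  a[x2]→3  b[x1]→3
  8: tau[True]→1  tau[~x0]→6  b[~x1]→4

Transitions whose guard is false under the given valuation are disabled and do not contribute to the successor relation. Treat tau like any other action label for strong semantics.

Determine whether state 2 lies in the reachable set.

Guard filter leaves 15 enabled edge(s).
Layer 0: {0}
Layer 1: {4,5}  total {0,4,5}
Layer 2: {6,7}  total {0,4,5,6,7}
Layer 3: {1,3}  total {0,1,3,4,5,6,7}
Reachable = {0,1,3,4,5,6,7}

Answer: UNREACHABLE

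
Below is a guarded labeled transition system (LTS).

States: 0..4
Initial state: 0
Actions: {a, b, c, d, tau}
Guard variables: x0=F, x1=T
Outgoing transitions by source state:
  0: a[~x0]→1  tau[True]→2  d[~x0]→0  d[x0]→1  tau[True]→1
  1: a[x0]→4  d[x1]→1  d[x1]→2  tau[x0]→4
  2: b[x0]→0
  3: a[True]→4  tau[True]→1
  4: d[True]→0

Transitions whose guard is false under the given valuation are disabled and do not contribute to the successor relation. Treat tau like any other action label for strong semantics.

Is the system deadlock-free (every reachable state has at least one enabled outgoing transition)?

Answer: DEADLOCK at state 2

Analysis:
Reachable = {0,1,2}
  0: a→1  d→0  tau→1  tau→2  [4 exit(s)]
  1: d→1  d→2  [2 exit(s)]
  2: ∅  [no exit]
trace reaching 2: tau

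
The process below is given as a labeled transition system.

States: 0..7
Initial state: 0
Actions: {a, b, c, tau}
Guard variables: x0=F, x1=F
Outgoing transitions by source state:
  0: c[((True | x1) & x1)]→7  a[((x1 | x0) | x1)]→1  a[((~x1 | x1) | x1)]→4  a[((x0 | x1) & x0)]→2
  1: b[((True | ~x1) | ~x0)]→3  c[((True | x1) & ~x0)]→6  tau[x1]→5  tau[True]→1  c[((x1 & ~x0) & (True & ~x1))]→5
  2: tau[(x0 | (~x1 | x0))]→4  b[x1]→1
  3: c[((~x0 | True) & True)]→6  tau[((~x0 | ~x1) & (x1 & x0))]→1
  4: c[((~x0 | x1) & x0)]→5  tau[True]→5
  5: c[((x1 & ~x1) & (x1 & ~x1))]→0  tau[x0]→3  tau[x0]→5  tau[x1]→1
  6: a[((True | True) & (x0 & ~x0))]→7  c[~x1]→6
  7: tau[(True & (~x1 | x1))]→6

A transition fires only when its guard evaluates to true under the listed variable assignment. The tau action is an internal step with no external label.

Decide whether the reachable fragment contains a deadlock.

Answer: DEADLOCK at state 5

Trace:
R = {0,4,5}
  0: a→4  [1 out]
  4: tau→5  [1 out]
  5: ∅  [no exit]
trace reaching 5: a·tau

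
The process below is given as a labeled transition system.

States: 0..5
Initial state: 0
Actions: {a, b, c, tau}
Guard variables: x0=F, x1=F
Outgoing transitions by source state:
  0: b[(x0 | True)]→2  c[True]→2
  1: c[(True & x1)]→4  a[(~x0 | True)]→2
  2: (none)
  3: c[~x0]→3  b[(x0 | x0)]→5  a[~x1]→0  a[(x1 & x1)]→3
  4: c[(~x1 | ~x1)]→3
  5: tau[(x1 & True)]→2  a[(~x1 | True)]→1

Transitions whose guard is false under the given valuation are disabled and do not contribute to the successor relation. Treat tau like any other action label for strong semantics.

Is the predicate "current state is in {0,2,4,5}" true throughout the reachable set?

Allowed set {0,2,4,5}
R = {0,2}
  0: ✓
  2: ✓

Answer: INVARIANT HOLDS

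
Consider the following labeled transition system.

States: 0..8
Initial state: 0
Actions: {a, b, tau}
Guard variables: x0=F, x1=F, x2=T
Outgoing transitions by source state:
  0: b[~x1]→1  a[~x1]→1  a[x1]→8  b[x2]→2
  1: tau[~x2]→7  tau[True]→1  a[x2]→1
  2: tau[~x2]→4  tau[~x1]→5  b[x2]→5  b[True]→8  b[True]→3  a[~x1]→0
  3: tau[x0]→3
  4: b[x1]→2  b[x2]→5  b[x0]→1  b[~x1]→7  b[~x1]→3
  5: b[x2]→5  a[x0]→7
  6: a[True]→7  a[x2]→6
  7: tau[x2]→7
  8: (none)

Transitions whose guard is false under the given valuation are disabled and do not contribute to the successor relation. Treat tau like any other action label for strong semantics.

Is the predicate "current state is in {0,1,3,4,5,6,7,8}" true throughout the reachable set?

Answer: INVARIANT VIOLATED at state 2

Analysis:
Inv-set: {0,1,3,4,5,6,7,8}
Reach set: {0,1,2,3,5,8}
  0: ✓
  1: ✓
  2: outside
  3: ✓
  5: ✓
  8: ✓
witness against invariant: b → 2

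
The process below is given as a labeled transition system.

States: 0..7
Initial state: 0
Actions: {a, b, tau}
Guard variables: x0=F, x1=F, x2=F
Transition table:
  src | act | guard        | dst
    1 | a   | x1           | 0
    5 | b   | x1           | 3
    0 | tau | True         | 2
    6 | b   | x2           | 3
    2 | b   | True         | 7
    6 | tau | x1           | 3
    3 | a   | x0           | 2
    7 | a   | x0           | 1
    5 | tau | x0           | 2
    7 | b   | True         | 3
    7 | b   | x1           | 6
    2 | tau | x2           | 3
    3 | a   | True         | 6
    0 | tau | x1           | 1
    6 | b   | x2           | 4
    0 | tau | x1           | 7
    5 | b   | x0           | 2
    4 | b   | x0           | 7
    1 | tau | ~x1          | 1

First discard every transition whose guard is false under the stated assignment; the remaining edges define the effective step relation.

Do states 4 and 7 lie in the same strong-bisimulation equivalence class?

Answer: NOT BISIMILAR

Analysis:
Compute ~ classes (split until stable):
  π0 = {{0,1,2,3,4,5,6,7}}
  π1 = {{0,1},{2,7},{3},{4,5,6}}
  π2 = {{0},{1},{2},{3},{4,5,6},{7}}
Fixed point at round 3; 6 class(es).
class of 4: {4,5,6}; class of 7: {7}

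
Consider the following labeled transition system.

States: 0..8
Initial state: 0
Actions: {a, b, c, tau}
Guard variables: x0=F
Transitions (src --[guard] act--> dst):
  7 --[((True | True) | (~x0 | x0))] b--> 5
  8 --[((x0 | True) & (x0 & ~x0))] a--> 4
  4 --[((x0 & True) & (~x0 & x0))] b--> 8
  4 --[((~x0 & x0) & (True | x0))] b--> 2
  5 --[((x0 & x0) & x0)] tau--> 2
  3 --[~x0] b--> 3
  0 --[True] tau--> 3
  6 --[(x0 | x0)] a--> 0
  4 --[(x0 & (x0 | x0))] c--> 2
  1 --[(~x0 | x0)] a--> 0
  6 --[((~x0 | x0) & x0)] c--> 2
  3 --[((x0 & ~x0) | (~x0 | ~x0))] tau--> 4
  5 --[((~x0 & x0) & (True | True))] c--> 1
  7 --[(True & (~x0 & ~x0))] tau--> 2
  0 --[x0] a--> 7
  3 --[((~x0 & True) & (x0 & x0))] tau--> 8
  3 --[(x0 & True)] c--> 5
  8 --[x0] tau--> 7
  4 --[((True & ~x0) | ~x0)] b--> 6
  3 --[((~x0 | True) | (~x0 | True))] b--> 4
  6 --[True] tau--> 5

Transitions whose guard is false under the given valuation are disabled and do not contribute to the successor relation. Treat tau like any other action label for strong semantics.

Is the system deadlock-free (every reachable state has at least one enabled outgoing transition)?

Reachable = {0,3,4,5,6}
  0: tau→3  [1 exit(s)]
  3: b→3  b→4  tau→4  [3 exit(s)]
  4: b→6  [1 exit(s)]
  5: ∅  [STUCK]
  6: tau→5  [1 exit(s)]
Path to 5: tau·b·b·tau

Answer: DEADLOCK at state 5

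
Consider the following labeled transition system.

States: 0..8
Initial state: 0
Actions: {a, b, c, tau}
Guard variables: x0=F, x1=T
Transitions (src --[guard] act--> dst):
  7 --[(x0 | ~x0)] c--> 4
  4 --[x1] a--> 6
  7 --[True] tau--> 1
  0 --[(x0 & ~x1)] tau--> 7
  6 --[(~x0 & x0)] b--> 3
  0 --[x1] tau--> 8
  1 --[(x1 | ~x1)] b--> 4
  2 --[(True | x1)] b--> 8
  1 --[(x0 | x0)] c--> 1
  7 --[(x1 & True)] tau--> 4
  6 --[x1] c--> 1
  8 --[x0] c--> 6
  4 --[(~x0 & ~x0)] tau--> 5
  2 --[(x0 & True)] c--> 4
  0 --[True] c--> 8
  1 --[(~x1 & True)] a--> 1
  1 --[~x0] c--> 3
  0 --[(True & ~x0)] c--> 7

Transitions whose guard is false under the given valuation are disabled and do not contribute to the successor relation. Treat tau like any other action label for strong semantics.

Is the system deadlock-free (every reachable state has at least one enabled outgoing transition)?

Answer: DEADLOCK at state 3

Trace:
Reachable = {0,1,3,4,5,6,7,8}
  0: c→7  c→8  tau→8  [deg 3]
  1: b→4  c→3  [deg 2]
  3: ∅  [STUCK]
  4: a→6  tau→5  [deg 2]
  5: ∅  [STUCK]
  6: c→1  [deg 1]
  7: c→4  tau→1  tau→4  [deg 3]
  8: ∅  [STUCK]
witness 3: c·tau·c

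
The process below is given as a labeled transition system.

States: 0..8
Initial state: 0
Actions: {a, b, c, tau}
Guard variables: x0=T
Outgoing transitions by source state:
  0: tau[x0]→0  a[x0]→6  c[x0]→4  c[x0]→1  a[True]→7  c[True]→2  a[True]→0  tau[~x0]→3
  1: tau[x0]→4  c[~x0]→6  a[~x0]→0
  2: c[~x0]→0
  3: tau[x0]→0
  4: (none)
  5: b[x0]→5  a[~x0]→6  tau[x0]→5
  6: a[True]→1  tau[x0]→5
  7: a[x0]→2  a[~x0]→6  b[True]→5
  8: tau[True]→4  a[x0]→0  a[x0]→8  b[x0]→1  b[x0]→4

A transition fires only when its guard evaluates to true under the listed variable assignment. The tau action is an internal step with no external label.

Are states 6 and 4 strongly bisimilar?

Answer: NOT BISIMILAR

Analysis:
Refine partition for ~:
  round 0: {{0,1,2,3,4,5,6,7,8}}
  round 1: {{0},{1,3},{2,4},{5},{6},{7},{8}}
  round 2: {{0},{1},{2,4},{3},{5},{6},{7},{8}}
8 equivalence class(es) (converged in 3)
[6]={6}  [4]={2,4}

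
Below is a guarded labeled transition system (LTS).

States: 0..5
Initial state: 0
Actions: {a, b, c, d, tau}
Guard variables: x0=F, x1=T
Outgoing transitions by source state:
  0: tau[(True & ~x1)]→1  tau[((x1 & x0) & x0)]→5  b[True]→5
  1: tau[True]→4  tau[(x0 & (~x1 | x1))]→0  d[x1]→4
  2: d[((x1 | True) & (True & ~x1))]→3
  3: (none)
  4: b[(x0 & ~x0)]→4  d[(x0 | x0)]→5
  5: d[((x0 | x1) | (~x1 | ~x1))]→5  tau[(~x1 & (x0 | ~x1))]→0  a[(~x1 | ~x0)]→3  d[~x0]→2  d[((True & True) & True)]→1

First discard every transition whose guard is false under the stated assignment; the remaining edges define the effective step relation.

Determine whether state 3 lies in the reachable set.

Guard filter leaves 7 enabled edge(s).
L0 = {0}
L1 = {5}  cumulative {0,5}
L2 = {1,2,3}  cumulative {0,1,2,3,5}
L3 = {4}  cumulative {0,1,2,3,4,5}
Reach set: {0,1,2,3,4,5}
Path to 3: b·a

Answer: REACHABLE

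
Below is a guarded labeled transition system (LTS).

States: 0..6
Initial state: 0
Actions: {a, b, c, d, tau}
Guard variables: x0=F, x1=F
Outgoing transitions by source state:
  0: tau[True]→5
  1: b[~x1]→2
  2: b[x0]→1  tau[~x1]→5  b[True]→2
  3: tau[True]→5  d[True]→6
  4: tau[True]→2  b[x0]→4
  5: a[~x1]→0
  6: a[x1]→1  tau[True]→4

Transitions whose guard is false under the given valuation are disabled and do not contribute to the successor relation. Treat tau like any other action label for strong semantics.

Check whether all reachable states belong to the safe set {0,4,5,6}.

Allowed set {0,4,5,6}
R = {0,5}
  0: ✓
  5: ✓

Answer: INVARIANT HOLDS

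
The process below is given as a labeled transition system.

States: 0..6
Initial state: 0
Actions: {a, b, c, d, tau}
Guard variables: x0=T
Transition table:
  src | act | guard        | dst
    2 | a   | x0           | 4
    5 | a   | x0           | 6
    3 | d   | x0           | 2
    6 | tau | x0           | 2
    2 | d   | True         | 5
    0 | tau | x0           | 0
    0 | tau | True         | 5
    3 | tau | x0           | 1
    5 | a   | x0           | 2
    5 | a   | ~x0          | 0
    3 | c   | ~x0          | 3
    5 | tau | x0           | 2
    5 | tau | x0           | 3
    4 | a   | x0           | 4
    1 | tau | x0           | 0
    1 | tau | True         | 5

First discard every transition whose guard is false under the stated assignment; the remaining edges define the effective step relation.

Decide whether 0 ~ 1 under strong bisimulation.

Compute ~ classes (split until stable):
  P[0] = {{0,1,2,3,4,5,6}}
  P[1] = {{0,1,6},{2},{3},{4},{5}}
  P[2] = {{0,1},{2},{3},{4},{5},{6}}
Fixed point at round 3; 6 class(es).
[0]={0,1}  [1]={0,1}

Answer: BISIMILAR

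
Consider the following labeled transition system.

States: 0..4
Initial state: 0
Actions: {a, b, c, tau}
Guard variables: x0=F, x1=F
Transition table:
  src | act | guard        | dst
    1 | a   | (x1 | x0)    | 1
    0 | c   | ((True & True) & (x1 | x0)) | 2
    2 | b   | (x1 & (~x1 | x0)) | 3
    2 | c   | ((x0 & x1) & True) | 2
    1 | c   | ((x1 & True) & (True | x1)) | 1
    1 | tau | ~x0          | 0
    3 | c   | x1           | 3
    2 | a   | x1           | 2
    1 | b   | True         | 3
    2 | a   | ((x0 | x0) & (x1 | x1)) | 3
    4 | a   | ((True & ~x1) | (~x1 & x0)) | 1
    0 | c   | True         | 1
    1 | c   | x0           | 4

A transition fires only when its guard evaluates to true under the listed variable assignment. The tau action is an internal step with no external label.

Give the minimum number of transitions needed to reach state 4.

Answer: UNREACHABLE

Analysis:
Layered search for 4:
  L0 = {0}
  L1 = {1}
  L2 = {3}
4 never appears.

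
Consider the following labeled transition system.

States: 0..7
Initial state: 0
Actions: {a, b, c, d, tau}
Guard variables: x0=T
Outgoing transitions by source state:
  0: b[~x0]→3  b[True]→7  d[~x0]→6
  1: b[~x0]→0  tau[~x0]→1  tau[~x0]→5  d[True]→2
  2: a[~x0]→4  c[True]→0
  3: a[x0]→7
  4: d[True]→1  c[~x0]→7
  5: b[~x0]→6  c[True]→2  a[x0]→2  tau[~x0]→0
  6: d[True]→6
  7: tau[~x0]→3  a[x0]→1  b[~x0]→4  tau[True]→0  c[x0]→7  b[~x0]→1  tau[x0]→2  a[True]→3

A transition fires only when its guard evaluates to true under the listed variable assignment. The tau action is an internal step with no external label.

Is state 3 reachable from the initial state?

13 transition(s) survive guard evaluation.
depth 0: {0}
depth 1: {7}  now seen {0,7}
depth 2: {1,2,3}  now seen {0,1,2,3,7}
Reach set: {0,1,2,3,7}
witness 3: b·a

Answer: REACHABLE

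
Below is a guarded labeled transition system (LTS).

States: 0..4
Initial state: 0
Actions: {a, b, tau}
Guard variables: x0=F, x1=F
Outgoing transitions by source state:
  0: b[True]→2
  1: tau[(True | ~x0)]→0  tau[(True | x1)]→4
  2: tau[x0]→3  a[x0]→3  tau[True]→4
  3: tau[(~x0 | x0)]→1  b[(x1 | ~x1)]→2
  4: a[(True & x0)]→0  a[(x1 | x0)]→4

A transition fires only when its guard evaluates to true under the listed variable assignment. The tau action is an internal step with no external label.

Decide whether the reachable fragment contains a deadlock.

R = {0,2,4}
  0: b→2  [deg 1]
  2: tau→4  [deg 1]
  4: ∅  [no exit]
witness 4: b·tau

Answer: DEADLOCK at state 4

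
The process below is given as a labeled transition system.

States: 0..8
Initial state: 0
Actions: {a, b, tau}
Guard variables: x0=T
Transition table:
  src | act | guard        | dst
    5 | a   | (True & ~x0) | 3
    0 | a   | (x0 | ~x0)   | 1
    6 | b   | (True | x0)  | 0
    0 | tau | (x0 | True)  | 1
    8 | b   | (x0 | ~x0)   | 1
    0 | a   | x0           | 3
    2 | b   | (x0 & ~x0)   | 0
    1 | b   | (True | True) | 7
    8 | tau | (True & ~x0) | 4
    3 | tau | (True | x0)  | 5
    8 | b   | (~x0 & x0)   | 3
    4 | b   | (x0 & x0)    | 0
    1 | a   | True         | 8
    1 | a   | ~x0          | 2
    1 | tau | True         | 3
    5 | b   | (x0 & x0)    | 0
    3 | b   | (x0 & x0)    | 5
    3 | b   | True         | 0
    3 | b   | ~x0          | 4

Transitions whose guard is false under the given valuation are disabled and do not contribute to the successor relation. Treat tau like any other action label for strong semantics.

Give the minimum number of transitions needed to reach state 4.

Answer: UNREACHABLE

Analysis:
Layered search for 4:
  Layer 0: {0}
  Layer 1: {1,3}
  Layer 2: {5,7,8}
4 never appears.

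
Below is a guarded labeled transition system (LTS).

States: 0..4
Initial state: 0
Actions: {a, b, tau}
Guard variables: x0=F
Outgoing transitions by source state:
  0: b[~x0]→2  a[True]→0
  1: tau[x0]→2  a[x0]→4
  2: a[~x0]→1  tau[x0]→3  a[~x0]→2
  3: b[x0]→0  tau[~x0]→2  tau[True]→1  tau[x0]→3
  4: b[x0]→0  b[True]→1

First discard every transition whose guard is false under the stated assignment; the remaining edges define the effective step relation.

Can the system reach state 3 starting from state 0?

Answer: UNREACHABLE

Working:
After dropping false guards: 7 live edges.
depth 0: {0}
depth 1: {2}  now seen {0,2}
depth 2: {1}  now seen {0,1,2}
Reach set: {0,1,2}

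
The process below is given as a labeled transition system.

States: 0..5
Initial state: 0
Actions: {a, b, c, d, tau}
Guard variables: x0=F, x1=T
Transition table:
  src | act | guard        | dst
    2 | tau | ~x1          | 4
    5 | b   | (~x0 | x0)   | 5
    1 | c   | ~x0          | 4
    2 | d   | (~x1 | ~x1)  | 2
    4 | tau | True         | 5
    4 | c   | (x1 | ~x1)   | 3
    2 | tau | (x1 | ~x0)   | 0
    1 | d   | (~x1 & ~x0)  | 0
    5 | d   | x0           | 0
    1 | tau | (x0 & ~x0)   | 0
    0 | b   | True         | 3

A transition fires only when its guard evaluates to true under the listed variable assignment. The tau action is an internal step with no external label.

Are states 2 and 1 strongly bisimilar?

Bisimulation quotient by refinement:
  π0 = {{0,1,2,3,4,5}}
  π1 = {{0,5},{1},{2},{3},{4}}
  π2 = {{0},{1},{2},{3},{4},{5}}
Fixed point at round 3; 6 class(es).
class of 2: {2}; class of 1: {1}

Answer: NOT BISIMILAR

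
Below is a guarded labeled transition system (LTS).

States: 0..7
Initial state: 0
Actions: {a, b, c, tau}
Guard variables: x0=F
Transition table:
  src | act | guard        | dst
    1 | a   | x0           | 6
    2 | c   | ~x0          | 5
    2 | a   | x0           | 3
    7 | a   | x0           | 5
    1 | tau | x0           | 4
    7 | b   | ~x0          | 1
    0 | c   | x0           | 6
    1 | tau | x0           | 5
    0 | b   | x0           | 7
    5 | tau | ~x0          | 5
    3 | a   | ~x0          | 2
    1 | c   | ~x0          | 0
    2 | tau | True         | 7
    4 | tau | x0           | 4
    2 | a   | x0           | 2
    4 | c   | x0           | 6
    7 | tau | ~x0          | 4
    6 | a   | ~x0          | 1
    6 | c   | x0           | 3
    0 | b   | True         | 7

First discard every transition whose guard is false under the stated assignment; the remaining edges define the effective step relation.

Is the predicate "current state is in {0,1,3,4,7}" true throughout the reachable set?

Answer: INVARIANT HOLDS

Working:
Inv-set: {0,1,3,4,7}
Reach set: {0,1,4,7}
  0: ✓
  1: ✓
  4: ✓
  7: ✓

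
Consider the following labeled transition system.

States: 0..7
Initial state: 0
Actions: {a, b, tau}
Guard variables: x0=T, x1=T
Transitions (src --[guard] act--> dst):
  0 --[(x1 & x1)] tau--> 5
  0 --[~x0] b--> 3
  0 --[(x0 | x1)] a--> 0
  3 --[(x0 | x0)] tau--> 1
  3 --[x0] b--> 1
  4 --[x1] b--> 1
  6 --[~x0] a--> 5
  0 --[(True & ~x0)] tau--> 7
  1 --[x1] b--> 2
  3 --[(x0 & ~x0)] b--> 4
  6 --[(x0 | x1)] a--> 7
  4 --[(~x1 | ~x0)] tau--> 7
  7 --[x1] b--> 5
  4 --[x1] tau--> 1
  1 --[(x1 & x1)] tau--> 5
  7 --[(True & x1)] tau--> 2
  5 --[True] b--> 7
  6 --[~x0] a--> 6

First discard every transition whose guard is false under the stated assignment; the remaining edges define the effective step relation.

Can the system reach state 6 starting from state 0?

Answer: UNREACHABLE

Working:
Guard filter leaves 12 enabled edge(s).
L0 = {0}
L1 = {5}  total {0,5}
L2 = {7}  total {0,5,7}
L3 = {2}  total {0,2,5,7}
R = {0,2,5,7}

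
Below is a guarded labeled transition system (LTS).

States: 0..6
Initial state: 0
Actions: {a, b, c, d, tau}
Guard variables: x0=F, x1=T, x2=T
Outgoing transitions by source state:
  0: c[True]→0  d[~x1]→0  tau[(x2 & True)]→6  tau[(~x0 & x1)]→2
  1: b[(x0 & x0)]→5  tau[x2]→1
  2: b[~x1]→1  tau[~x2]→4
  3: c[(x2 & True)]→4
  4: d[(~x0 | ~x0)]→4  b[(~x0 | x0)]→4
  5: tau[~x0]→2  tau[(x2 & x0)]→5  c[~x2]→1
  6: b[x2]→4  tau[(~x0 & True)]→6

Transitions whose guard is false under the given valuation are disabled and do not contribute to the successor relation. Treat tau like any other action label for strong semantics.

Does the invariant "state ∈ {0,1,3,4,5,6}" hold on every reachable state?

Answer: INVARIANT VIOLATED at state 2

Trace:
Allowed set {0,1,3,4,5,6}
Reachable = {0,2,4,6}
  0: ✓
  2: ✗ unsafe
  4: ✓
  6: ✓
reach 2 via tau — violates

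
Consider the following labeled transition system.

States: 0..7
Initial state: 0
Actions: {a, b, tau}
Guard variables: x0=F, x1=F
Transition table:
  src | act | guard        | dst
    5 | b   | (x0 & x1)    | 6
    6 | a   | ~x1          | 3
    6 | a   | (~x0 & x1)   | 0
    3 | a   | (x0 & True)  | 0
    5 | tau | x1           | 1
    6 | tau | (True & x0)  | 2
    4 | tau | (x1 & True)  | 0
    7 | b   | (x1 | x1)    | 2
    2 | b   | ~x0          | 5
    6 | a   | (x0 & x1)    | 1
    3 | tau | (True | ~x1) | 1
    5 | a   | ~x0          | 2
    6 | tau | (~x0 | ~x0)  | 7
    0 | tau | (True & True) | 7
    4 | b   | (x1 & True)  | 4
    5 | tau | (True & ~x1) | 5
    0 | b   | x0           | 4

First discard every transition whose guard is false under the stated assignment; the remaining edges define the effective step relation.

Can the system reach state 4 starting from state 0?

Guard filter leaves 7 enabled edge(s).
Layer 0: {0}
Layer 1: {7}  cumulative {0,7}
Reachable = {0,7}

Answer: UNREACHABLE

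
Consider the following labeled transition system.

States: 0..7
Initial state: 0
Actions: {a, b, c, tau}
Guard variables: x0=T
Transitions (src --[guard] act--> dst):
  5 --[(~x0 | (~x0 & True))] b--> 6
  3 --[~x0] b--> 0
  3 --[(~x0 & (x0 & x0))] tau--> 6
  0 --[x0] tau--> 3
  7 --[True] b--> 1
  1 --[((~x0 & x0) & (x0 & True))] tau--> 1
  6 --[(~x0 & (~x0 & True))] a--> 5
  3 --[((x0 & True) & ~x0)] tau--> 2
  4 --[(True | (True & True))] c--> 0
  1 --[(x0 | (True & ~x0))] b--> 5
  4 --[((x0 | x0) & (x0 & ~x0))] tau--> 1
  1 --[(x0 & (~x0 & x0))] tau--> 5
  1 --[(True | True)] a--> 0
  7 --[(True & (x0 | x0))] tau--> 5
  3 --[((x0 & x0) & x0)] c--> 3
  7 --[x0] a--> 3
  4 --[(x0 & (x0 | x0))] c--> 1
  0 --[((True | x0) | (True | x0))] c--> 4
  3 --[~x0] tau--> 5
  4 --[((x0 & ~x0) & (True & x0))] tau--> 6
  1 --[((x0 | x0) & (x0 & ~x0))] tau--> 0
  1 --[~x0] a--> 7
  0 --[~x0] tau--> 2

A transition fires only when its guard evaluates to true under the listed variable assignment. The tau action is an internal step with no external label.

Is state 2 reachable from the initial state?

Answer: UNREACHABLE

Trace:
10 transition(s) survive guard evaluation.
Layer 0: {0}
Layer 1: {3,4}  total {0,3,4}
Layer 2: {1}  total {0,1,3,4}
Layer 3: {5}  total {0,1,3,4,5}
Reachable = {0,1,3,4,5}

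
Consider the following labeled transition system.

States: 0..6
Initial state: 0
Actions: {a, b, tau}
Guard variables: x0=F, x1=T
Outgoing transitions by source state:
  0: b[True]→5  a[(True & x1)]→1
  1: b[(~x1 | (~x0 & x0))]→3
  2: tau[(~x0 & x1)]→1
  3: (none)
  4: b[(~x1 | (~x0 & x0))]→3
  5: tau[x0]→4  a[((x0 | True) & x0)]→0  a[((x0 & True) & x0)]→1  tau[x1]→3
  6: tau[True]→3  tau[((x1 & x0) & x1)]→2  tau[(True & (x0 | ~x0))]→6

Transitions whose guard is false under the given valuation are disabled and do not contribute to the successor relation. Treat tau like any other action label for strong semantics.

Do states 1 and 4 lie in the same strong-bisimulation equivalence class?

Compute ~ classes (split until stable):
  π0 = {{0,1,2,3,4,5,6}}
  π1 = {{0},{1,3,4},{2,5,6}}
  π2 = {{0},{1,3,4},{2,5},{6}}
Fixed point at round 3; 4 class(es).
1∈{1,3,4}, 4∈{1,3,4}

Answer: BISIMILAR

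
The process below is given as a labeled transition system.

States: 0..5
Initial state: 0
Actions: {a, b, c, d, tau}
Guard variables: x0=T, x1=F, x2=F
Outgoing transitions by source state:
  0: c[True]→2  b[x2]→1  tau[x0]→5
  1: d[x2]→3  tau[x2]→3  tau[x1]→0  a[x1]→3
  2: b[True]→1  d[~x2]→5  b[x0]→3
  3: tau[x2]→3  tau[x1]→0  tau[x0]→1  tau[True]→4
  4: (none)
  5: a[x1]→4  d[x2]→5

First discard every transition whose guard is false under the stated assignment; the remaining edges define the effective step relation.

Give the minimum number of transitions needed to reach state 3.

Breadth-first toward 3:
  depth 0: {0}
  depth 1: {2,5}
  depth 2: {1,3}
3 enters at depth 2; path c·b

Answer: 2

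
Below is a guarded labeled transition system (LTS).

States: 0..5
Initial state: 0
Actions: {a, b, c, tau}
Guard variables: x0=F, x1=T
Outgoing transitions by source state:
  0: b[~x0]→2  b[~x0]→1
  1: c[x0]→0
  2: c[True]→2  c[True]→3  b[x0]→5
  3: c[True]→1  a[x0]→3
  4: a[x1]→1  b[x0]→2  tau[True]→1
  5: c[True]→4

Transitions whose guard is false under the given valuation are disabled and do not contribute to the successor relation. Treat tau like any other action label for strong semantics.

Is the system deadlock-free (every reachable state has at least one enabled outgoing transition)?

Answer: DEADLOCK at state 1

Trace:
Reachable = {0,1,2,3}
  0: b→1  b→2  [2 exit(s)]
  1: ∅  [deadlock]
  2: c→2  c→3  [2 exit(s)]
  3: c→1  [1 exit(s)]
Path to 1: b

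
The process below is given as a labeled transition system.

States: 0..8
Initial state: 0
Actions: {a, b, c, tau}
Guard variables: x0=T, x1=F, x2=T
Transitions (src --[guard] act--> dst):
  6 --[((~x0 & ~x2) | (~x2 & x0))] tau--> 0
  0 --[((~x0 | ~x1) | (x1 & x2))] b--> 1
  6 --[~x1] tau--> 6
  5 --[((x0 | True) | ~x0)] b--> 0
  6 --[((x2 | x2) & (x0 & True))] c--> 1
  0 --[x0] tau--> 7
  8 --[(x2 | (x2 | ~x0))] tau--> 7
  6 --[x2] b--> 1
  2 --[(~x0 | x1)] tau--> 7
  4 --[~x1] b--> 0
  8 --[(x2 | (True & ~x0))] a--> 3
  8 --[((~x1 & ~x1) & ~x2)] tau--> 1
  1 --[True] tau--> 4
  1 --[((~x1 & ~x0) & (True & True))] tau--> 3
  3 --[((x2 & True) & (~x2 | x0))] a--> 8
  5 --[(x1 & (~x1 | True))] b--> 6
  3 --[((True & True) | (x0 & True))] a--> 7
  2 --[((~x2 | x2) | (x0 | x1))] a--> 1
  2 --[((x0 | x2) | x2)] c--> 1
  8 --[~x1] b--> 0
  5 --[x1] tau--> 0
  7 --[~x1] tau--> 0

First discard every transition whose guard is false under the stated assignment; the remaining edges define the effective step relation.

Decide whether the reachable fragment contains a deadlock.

Answer: DEADLOCK-FREE

Trace:
R = {0,1,4,7}
  0: b→1  tau→7  [2 exit(s)]
  1: tau→4  [1 exit(s)]
  4: b→0  [1 exit(s)]
  7: tau→0  [1 exit(s)]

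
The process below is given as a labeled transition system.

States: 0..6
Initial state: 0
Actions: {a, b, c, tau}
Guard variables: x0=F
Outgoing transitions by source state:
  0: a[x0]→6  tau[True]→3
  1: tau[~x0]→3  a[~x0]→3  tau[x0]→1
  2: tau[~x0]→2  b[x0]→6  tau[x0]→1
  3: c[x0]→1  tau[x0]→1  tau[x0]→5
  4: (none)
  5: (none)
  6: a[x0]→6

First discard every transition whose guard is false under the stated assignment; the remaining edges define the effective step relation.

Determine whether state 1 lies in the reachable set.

Answer: UNREACHABLE

Analysis:
After dropping false guards: 4 live edges.
Layer 0: {0}
Layer 1: {3}  total {0,3}
Reach set: {0,3}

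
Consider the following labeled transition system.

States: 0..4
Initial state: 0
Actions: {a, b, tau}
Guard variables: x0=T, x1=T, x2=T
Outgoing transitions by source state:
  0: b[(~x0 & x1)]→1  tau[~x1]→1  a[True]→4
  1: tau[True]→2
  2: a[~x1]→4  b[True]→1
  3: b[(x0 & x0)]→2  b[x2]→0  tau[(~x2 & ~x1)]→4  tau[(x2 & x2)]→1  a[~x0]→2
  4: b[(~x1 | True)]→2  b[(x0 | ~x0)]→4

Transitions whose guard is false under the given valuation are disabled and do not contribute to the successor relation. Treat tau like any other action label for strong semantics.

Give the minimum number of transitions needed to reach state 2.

Answer: 2

Trace:
Breadth-first toward 2:
  L0 = {0}
  L1 = {4}
  L2 = {2}
2 enters at depth 2; path a·b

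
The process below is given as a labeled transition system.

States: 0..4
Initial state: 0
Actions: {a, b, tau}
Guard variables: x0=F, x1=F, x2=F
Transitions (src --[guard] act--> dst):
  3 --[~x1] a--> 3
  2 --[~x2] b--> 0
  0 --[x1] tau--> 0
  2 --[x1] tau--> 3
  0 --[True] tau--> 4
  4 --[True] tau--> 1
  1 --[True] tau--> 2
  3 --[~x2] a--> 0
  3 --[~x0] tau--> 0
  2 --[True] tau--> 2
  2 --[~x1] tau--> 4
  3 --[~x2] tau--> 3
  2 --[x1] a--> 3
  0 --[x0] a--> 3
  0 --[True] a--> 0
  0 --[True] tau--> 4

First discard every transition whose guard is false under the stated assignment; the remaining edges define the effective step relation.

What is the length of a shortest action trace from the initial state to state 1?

BFS to 1:
  Layer 0: {0}
  Layer 1: {4}
  Layer 2: {1}
depth(1)=2, e.g. tau·tau

Answer: 2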